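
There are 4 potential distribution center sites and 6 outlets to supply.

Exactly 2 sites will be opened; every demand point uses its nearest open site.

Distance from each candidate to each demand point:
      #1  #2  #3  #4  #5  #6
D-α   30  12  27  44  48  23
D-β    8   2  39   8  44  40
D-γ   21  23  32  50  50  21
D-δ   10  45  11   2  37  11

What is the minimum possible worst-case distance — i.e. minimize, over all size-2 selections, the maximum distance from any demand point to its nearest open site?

37

Open {D-α, D-δ}.
  Farthest demand point is #5 at distance 37 (to D-δ); all others are ≤ 37.
With {D-β, D-δ} the worst case is 37.
With {D-γ, D-δ} the worst case is 37.
No size-2 selection achieves below 37.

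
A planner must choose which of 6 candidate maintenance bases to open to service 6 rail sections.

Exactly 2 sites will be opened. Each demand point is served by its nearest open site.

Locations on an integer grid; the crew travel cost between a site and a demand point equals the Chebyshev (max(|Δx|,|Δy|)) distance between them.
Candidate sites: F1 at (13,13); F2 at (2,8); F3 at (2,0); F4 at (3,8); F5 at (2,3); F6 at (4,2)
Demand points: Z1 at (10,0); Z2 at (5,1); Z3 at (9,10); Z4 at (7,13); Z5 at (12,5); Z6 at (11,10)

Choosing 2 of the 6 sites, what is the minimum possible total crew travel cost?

Open {F1, F6}.
  Z1→F6 6, Z2→F6 1, Z3→F1 4, Z4→F1 6, Z5→F1 8, Z6→F1 3  ⇒ total 28.
Compare {F1, F3}: total 32.
Compare {F1, F5}: total 32.
No size-2 selection does better; minimum is 28.

28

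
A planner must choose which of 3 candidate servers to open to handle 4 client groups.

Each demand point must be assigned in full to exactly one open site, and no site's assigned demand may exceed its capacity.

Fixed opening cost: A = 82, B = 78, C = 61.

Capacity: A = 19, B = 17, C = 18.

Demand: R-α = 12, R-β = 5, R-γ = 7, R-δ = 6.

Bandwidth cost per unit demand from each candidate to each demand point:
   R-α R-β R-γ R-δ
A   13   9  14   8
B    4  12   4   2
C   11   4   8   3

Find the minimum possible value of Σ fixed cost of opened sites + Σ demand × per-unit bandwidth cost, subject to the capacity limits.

Open {B, C}; cheapest assignment that respects the capacities:
  B (cap 17, load 12): R-α — cost 12×4 = 48
  C (cap 18, load 18): R-β, R-γ, R-δ — cost 5×4 + 7×8 + 6×3 = 94
  Shipping 142, fixed 139 → total 281.
  Any other capacity-feasible assignment to {B, C} ships for at least 142.
Compare {A, B, C}: its best feasible assignment gives total 363.
Compare {A, C}: its best feasible assignment gives total 393.
Every other set of open sites that can feasibly serve all demand totals ≥ 363 even under its best assignment. Minimum: 281.

281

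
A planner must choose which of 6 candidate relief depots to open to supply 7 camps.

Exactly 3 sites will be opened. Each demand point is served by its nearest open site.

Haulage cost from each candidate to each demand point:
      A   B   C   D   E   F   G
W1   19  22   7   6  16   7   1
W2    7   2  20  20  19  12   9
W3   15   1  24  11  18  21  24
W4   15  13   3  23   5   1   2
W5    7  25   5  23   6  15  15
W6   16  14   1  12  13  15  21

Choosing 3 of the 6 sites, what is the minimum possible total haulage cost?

25

Open {W1, W2, W4}.
  A→W2 7, B→W2 2, C→W4 3, D→W1 6, E→W4 5, F→W4 1, G→W1 1  ⇒ total 25.
Compare {W2, W3, W4}: total 30.
Compare {W2, W4, W6}: total 30.
No size-3 selection does better; minimum is 25.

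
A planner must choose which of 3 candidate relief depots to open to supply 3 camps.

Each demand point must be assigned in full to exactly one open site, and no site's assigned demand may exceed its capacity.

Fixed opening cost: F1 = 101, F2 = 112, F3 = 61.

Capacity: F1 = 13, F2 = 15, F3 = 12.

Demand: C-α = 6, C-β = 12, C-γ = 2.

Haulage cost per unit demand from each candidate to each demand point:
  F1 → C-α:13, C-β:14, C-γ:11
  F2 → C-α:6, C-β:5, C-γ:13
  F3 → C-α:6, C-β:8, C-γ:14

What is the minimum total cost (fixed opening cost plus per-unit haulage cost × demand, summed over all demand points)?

Open {F2, F3}; cheapest assignment that respects the capacities:
  F2 (cap 15, load 14): C-β, C-γ — cost 12×5 + 2×13 = 86
  F3 (cap 12, load 6): C-α — cost 6×6 = 36
  Shipping 122, fixed 173 → total 295.
  Any other capacity-feasible assignment to {F2, F3} ships for at least 122.
Compare {F1, F3}: its best feasible assignment gives total 358.
Compare {F1, F2}: its best feasible assignment gives total 373.
Every other set of open sites that can feasibly serve all demand totals ≥ 358 even under its best assignment. Minimum: 295.

295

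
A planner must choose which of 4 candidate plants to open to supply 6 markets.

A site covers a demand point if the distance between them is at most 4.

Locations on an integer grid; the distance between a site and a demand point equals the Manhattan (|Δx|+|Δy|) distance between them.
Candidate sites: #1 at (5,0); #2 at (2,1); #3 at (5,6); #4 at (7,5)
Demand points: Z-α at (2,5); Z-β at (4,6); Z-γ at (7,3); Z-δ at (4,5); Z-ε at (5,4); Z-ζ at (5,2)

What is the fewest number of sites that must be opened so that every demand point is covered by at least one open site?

Coverage sets (demand points within 4 of each site):
  #1: {Z-ε, Z-ζ}
  #2: {Z-α, Z-ζ}
  #3: {Z-α, Z-β, Z-δ, Z-ε, Z-ζ}
  #4: {Z-β, Z-γ, Z-δ, Z-ε}
No single site covers all 6 demand points.
But {#2, #4} covers everything, so the minimum is 2.

2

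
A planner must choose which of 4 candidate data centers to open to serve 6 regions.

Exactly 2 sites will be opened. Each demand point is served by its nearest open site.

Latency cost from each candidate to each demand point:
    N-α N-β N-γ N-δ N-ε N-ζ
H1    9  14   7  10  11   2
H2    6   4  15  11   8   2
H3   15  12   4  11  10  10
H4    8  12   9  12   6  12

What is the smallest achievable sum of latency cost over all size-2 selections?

35

Open {H2, H3}.
  N-α→H2 6, N-β→H2 4, N-γ→H3 4, N-δ→H2 11, N-ε→H2 8, N-ζ→H2 2  ⇒ total 35.
Compare {H1, H2}: total 37.
Compare {H2, H4}: total 38.
No size-2 selection does better; minimum is 35.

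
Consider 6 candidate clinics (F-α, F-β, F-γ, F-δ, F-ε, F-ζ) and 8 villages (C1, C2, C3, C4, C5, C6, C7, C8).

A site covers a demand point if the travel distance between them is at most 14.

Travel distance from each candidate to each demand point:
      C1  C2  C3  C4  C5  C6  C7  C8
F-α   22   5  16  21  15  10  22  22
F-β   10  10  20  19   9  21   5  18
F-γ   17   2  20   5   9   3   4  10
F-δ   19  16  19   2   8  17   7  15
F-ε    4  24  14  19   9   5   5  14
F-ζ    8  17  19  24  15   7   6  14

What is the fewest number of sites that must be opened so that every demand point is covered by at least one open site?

2

Coverage sets (demand points within 14 of each site):
  F-α: {C2, C6}
  F-β: {C1, C2, C5, C7}
  F-γ: {C2, C4, C5, C6, C7, C8}
  F-δ: {C4, C5, C7}
  F-ε: {C1, C3, C5, C6, C7, C8}
  F-ζ: {C1, C6, C7, C8}
No single site covers all 8 demand points.
But {F-γ, F-ε} covers everything, so the minimum is 2.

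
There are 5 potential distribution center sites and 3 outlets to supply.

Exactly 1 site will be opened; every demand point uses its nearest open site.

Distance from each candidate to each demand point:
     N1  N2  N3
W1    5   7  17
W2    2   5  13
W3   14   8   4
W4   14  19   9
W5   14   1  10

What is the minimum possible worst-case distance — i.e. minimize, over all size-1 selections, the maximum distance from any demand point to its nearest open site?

13

Open {W2}.
  Farthest demand point is N3 at distance 13 (to W2); all others are ≤ 13.
With {W3} the worst case is 14.
With {W5} the worst case is 14.
No size-1 selection achieves below 13.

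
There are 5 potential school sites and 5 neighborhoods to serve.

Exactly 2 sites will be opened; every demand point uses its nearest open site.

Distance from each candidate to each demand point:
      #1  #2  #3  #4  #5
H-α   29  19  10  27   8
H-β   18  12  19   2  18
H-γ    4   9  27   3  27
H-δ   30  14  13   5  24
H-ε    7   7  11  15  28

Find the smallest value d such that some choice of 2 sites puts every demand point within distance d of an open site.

10

Open {H-α, H-γ}.
  Farthest demand point is #3 at distance 10 (to H-α); all others are ≤ 10.
With {H-α, H-ε} the worst case is 15.
With {H-α, H-β} the worst case is 18.
No size-2 selection achieves below 10.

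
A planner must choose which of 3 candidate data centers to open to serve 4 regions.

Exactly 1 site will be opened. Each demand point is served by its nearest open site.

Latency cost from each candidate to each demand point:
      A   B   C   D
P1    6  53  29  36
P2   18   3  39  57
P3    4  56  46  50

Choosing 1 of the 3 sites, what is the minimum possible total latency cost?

117

Open {P2}.
  A→P2 18, B→P2 3, C→P2 39, D→P2 57  ⇒ total 117.
Compare {P1}: total 124.
Compare {P3}: total 156.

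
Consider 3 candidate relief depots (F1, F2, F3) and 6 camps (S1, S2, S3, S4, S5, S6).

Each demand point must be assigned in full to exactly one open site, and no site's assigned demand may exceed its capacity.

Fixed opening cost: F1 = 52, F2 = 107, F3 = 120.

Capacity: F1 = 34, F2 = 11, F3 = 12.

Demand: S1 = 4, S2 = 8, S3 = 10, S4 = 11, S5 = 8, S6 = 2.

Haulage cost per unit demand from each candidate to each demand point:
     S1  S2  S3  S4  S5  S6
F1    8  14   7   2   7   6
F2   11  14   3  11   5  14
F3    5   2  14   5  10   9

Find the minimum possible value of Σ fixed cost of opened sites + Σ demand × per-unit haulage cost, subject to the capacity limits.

368

Open {F1, F3}; cheapest assignment that respects the capacities:
  F1 (cap 34, load 31): S3, S4, S5, S6 — cost 10×7 + 11×2 + 8×7 + 2×6 = 160
  F3 (cap 12, load 12): S1, S2 — cost 4×5 + 8×2 = 36
  Shipping 196, fixed 172 → total 368.
  Any other capacity-feasible assignment to {F1, F3} ships for at least 196.
Compare {F1, F2}: its best feasible assignment gives total 423.
Compare {F1, F2, F3}: its best feasible assignment gives total 435.
Every other set of open sites that can feasibly serve all demand totals ≥ 423 even under its best assignment. Minimum: 368.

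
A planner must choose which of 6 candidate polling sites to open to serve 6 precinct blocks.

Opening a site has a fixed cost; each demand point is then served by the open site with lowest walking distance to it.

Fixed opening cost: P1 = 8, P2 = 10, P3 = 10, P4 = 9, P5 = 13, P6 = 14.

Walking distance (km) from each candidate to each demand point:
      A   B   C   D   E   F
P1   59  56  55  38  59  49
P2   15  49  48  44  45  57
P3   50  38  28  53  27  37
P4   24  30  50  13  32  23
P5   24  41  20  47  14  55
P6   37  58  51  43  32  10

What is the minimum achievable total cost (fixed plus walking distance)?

Open {P4, P5}: assign each demand point to its cheapest open site.
  A→P4 24, B→P4 30, C→P5 20, D→P4 13, E→P5 14, F→P4 23
  walking distance 124, fixed 22 → total 146.
Compare {P2, P4, P5}: walking distance 115 + fixed 32 = 147.
Compare {P4, P5, P6}: walking distance 111 + fixed 36 = 147.
Compare {P2, P4, P5, P6}: walking distance 102 + fixed 46 = 148.
All other subsets cost ≥ 147. Minimum total cost: 146.

146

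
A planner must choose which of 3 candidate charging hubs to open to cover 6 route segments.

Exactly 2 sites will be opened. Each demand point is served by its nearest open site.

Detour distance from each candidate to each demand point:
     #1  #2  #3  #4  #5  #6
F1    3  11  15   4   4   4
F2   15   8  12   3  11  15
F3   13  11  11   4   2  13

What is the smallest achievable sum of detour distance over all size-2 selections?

34

Open {F1, F2}.
  #1→F1 3, #2→F2 8, #3→F2 12, #4→F2 3, #5→F1 4, #6→F1 4  ⇒ total 34.
Compare {F1, F3}: total 35.
Compare {F2, F3}: total 50.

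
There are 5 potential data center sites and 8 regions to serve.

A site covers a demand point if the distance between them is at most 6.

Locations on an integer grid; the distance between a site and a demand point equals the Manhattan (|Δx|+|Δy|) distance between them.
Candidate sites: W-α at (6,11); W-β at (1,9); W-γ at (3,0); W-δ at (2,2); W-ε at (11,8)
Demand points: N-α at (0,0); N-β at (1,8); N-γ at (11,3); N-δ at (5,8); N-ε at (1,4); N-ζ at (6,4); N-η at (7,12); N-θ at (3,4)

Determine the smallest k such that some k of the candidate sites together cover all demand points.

4

Coverage sets (demand points within 6 of each site):
  W-α: {N-δ, N-η}
  W-β: {N-β, N-δ, N-ε}
  W-γ: {N-α, N-ε, N-θ}
  W-δ: {N-α, N-ε, N-ζ, N-θ}
  W-ε: {N-γ, N-δ}
No 3 sites suffice: every size-3 union leaves at least one demand point uncovered.
But {W-α, W-β, W-δ, W-ε} covers everything, so the minimum is 4.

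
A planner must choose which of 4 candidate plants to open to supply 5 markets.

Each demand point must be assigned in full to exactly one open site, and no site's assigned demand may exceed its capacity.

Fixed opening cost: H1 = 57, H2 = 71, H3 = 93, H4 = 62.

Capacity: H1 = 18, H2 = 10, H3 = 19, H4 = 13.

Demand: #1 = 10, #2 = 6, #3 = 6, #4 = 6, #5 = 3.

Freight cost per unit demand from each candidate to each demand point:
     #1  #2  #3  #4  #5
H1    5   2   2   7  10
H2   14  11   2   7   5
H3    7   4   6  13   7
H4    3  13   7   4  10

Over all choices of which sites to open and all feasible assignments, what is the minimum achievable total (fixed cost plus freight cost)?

245

Open {H1, H4}; cheapest assignment that respects the capacities:
  H1 (cap 18, load 18): #2, #3, #4 — cost 6×2 + 6×2 + 6×7 = 66
  H4 (cap 13, load 13): #1, #5 — cost 10×3 + 3×10 = 60
  Shipping 126, fixed 119 → total 245.
  Any other capacity-feasible assignment to {H1, H4} ships for at least 126.
Compare {H1, H2, H4}: its best feasible assignment gives total 301.
Compare {H1, H3}: its best feasible assignment gives total 307.
Every other set of open sites that can feasibly serve all demand totals ≥ 301 even under its best assignment. Minimum: 245.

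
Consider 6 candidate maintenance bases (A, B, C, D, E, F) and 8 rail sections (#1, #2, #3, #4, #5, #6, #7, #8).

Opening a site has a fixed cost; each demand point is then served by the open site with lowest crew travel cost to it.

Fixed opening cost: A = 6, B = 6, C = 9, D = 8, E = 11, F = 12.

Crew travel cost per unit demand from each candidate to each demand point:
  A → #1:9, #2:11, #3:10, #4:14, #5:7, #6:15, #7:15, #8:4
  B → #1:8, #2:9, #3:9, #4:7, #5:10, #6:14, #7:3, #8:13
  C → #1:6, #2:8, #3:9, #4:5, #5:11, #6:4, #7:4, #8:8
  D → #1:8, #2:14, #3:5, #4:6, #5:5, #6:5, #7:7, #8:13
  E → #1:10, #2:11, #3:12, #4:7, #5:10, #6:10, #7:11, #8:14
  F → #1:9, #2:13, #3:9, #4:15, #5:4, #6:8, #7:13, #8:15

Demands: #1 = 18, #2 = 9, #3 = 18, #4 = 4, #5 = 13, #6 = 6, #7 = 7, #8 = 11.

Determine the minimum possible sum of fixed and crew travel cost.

Open {A, B, C, D, F}: assign each demand point to its cheapest open site.
  #1→C 18×6=108, #2→C 9×8=72, #3→D 18×5=90, #4→C 4×5=20, #5→F 13×4=52, #6→C 6×4=24, #7→B 7×3=21, #8→A 11×4=44
  crew travel cost 431, fixed 41 → total 472.
Compare {A, B, C, D}: crew travel cost 444 + fixed 29 = 473.
Compare {A, C, D, F}: crew travel cost 438 + fixed 35 = 473.
Compare {A, C, D}: crew travel cost 451 + fixed 23 = 474.
All other subsets cost ≥ 473. Minimum total cost: 472.

472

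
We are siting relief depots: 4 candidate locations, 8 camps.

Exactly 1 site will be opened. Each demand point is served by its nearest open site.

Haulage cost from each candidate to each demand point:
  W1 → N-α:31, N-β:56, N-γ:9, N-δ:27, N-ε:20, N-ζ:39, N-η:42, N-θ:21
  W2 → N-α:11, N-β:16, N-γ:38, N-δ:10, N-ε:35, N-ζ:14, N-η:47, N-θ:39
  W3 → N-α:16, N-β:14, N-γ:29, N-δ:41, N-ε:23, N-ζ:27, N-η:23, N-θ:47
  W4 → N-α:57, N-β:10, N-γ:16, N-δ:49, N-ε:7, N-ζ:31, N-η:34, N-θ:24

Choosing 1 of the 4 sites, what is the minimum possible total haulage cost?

Open {W2}.
  N-α→W2 11, N-β→W2 16, N-γ→W2 38, N-δ→W2 10, N-ε→W2 35, N-ζ→W2 14, N-η→W2 47, N-θ→W2 39  ⇒ total 210.
Compare {W3}: total 220.
Compare {W4}: total 228.
No size-1 selection does better; minimum is 210.

210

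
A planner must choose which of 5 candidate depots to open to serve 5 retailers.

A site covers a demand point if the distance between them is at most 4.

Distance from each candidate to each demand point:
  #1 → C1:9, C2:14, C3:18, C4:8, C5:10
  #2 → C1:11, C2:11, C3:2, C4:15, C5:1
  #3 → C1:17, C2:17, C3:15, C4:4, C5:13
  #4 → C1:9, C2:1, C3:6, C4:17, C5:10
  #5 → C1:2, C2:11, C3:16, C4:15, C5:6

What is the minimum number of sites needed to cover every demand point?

Coverage sets (demand points within 4 of each site):
  #1: {}
  #2: {C3, C5}
  #3: {C4}
  #4: {C2}
  #5: {C1}
No 3 sites suffice: every size-3 union leaves at least one demand point uncovered.
But {#2, #3, #4, #5} covers everything, so the minimum is 4.

4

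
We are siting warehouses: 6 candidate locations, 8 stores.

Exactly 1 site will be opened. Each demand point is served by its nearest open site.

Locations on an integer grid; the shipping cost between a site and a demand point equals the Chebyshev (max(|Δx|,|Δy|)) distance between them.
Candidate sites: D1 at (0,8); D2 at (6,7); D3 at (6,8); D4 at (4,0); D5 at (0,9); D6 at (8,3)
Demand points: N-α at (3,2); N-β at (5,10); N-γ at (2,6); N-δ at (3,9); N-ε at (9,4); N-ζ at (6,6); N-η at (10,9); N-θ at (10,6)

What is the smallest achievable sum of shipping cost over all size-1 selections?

Open {D2}.
  N-α→D2 5, N-β→D2 3, N-γ→D2 4, N-δ→D2 3, N-ε→D2 3, N-ζ→D2 1, N-η→D2 4, N-θ→D2 4  ⇒ total 27.
Compare {D3}: total 29.
Compare {D6}: total 37.
No size-1 selection does better; minimum is 27.

27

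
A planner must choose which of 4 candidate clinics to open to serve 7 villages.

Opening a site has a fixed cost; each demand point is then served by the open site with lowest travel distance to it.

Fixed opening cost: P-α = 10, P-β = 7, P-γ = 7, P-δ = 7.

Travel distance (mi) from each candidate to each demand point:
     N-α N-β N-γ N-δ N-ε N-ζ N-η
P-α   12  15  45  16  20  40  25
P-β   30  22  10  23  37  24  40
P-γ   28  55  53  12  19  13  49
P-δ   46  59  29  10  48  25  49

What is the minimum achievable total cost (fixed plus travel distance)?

Open {P-α, P-β, P-γ}: assign each demand point to its cheapest open site.
  N-α→P-α 12, N-β→P-α 15, N-γ→P-β 10, N-δ→P-γ 12, N-ε→P-γ 19, N-ζ→P-γ 13, N-η→P-α 25
  travel distance 106, fixed 24 → total 130.
Compare {P-α, P-β, P-γ, P-δ}: travel distance 104 + fixed 31 = 135.
Compare {P-α, P-β}: travel distance 122 + fixed 17 = 139.
Compare {P-α, P-β, P-δ}: travel distance 116 + fixed 24 = 140.
All other subsets cost ≥ 135. Minimum total cost: 130.

130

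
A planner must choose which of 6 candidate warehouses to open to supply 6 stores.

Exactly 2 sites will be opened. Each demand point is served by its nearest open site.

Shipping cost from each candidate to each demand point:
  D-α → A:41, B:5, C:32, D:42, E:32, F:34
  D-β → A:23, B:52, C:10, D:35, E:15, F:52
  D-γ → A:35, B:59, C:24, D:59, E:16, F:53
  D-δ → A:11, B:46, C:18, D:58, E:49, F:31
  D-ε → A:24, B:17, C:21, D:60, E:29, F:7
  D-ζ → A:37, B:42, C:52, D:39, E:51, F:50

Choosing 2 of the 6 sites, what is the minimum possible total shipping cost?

107

Open {D-β, D-ε}.
  A→D-β 23, B→D-ε 17, C→D-β 10, D→D-β 35, E→D-β 15, F→D-ε 7  ⇒ total 107.
Compare {D-α, D-β}: total 122.
Compare {D-α, D-ε}: total 128.
No size-2 selection does better; minimum is 107.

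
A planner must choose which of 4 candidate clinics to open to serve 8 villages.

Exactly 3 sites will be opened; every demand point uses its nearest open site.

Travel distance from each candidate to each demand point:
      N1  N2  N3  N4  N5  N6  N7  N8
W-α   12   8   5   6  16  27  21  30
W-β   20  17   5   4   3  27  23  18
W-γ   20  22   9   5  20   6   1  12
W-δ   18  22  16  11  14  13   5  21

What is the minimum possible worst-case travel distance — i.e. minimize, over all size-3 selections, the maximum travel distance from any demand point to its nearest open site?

Open {W-α, W-β, W-γ}.
  Farthest demand point is N1 at travel distance 12 (to W-α); all others are ≤ 12.
With {W-α, W-γ, W-δ} the worst case is 14.
With {W-α, W-β, W-δ} the worst case is 18.
No size-3 selection achieves below 12.

12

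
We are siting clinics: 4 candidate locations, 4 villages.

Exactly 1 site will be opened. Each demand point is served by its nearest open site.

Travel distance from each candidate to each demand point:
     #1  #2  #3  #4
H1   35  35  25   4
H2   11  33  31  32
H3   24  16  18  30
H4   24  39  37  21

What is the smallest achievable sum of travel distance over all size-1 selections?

88

Open {H3}.
  #1→H3 24, #2→H3 16, #3→H3 18, #4→H3 30  ⇒ total 88.
Compare {H1}: total 99.
Compare {H2}: total 107.
No size-1 selection does better; minimum is 88.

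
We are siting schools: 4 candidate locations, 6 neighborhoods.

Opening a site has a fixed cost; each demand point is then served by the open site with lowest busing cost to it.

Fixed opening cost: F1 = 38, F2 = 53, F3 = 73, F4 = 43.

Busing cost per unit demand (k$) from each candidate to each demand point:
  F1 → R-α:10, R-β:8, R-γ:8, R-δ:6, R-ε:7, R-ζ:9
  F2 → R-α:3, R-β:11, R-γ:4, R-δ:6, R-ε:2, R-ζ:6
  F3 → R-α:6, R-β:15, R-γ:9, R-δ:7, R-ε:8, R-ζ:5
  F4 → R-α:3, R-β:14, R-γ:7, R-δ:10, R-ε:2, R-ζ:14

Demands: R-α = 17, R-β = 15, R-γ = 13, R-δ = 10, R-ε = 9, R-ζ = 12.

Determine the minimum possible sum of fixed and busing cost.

464

Open {F1, F2}: assign each demand point to its cheapest open site.
  R-α→F2 17×3=51, R-β→F1 15×8=120, R-γ→F2 13×4=52, R-δ→F1 10×6=60, R-ε→F2 9×2=18, R-ζ→F2 12×6=72
  busing cost 373, fixed 91 → total 464.
Compare {F2}: busing cost 418 + fixed 53 = 471.
Compare {F1, F2, F4}: busing cost 373 + fixed 134 = 507.
Compare {F2, F4}: busing cost 418 + fixed 96 = 514.
All other subsets cost ≥ 471. Minimum total cost: 464.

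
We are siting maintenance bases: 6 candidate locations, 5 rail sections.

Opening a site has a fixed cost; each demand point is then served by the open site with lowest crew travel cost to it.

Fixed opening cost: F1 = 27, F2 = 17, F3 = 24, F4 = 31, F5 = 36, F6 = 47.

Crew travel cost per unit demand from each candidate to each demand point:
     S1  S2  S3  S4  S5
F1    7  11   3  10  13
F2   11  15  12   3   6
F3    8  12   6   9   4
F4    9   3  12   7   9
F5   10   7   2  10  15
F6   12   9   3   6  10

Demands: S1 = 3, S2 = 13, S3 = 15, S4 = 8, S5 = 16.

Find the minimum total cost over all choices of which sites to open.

Open {F2, F3, F4, F5}: assign each demand point to its cheapest open site.
  S1→F3 3×8=24, S2→F4 13×3=39, S3→F5 15×2=30, S4→F2 8×3=24, S5→F3 16×4=64
  crew travel cost 181, fixed 108 → total 289.
Compare {F1, F2, F3, F4}: crew travel cost 193 + fixed 99 = 292.
Compare {F1, F2, F4}: crew travel cost 225 + fixed 75 = 300.
Compare {F2, F4, F5}: crew travel cost 216 + fixed 84 = 300.
All other subsets cost ≥ 292. Minimum total cost: 289.

289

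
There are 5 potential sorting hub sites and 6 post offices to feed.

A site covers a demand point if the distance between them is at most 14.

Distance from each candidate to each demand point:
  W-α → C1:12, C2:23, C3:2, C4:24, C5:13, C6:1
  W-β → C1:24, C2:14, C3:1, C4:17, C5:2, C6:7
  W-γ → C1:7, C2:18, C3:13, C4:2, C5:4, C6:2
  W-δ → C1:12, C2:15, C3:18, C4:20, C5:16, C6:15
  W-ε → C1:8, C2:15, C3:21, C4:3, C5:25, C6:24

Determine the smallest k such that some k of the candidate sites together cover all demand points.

2

Coverage sets (demand points within 14 of each site):
  W-α: {C1, C3, C5, C6}
  W-β: {C2, C3, C5, C6}
  W-γ: {C1, C3, C4, C5, C6}
  W-δ: {C1}
  W-ε: {C1, C4}
No single site covers all 6 demand points.
But {W-β, W-γ} covers everything, so the minimum is 2.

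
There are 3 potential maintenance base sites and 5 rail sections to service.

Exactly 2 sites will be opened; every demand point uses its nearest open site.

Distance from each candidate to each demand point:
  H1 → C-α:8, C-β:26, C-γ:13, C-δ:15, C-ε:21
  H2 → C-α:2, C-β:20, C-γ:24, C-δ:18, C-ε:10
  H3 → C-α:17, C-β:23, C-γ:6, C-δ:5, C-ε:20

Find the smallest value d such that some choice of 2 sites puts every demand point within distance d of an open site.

Open {H1, H2}.
  Farthest demand point is C-β at distance 20 (to H2); all others are ≤ 20.
With {H2, H3} the worst case is 20.
With {H1, H3} the worst case is 23.
No size-2 selection achieves below 20.

20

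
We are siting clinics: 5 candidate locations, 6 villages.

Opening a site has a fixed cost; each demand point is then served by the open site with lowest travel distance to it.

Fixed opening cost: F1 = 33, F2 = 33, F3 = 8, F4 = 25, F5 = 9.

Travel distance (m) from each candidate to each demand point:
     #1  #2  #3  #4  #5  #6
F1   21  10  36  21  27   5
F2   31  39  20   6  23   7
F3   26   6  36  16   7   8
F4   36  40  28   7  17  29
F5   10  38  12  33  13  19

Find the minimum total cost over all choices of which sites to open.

Open {F3, F5}: assign each demand point to its cheapest open site.
  #1→F5 10, #2→F3 6, #3→F5 12, #4→F3 16, #5→F3 7, #6→F3 8
  travel distance 59, fixed 17 → total 76.
Compare {F3, F4, F5}: travel distance 50 + fixed 42 = 92.
Compare {F2, F3, F5}: travel distance 48 + fixed 50 = 98.
Compare {F1, F3, F5}: travel distance 56 + fixed 50 = 106.
All other subsets cost ≥ 92. Minimum total cost: 76.

76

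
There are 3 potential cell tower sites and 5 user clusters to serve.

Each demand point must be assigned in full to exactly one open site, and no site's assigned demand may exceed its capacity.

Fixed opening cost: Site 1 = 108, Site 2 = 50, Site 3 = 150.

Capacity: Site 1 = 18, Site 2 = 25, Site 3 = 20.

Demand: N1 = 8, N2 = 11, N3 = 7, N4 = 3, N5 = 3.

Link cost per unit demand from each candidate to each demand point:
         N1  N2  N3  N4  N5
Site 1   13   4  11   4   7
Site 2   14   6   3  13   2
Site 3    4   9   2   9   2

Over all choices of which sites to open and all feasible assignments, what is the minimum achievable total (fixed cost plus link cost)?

Open {Site 2, Site 3}; cheapest assignment that respects the capacities:
  Site 2 (cap 25, load 14): N2, N5 — cost 11×6 + 3×2 = 72
  Site 3 (cap 20, load 18): N1, N3, N4 — cost 8×4 + 7×2 + 3×9 = 73
  Shipping 145, fixed 200 → total 345.
  Any other capacity-feasible assignment to {Site 2, Site 3} ships for at least 145.
Compare {Site 1, Site 2}: its best feasible assignment gives total 353.
Compare {Site 1, Site 3}: its best feasible assignment gives total 366.
Every other set of open sites that can feasibly serve all demand totals ≥ 353 even under its best assignment. Minimum: 345.

345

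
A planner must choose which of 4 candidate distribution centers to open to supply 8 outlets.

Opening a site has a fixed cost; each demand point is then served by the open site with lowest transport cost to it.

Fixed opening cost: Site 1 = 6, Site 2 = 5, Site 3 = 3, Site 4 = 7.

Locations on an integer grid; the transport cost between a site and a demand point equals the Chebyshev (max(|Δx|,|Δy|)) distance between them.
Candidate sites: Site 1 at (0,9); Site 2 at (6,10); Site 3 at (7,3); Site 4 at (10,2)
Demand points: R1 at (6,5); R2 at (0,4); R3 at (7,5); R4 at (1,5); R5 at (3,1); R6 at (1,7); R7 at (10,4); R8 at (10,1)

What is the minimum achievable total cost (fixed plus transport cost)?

Open {Site 1, Site 3}: assign each demand point to its cheapest open site.
  R1→Site 3 2, R2→Site 1 5, R3→Site 3 2, R4→Site 1 4, R5→Site 3 4, R6→Site 1 2, R7→Site 3 3, R8→Site 3 3
  transport cost 25, fixed 9 → total 34.
Compare {Site 3}: transport cost 33 + fixed 3 = 36.
Compare {Site 2, Site 3}: transport cost 30 + fixed 8 = 38.
Compare {Site 1, Site 3, Site 4}: transport cost 22 + fixed 16 = 38.
All other subsets cost ≥ 36. Minimum total cost: 34.

34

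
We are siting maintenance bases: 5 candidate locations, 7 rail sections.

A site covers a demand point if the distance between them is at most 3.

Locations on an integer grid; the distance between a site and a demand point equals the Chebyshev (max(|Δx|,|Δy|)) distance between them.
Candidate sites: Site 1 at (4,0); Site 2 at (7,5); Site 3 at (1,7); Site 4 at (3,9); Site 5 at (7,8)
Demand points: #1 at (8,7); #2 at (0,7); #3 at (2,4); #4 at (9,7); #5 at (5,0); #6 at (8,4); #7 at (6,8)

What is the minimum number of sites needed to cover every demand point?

Coverage sets (demand points within 3 of each site):
  Site 1: {#5}
  Site 2: {#1, #4, #6, #7}
  Site 3: {#2, #3}
  Site 4: {#2, #7}
  Site 5: {#1, #4, #7}
No 2 sites suffice: every size-2 union leaves at least one demand point uncovered.
But {Site 1, Site 2, Site 3} covers everything, so the minimum is 3.

3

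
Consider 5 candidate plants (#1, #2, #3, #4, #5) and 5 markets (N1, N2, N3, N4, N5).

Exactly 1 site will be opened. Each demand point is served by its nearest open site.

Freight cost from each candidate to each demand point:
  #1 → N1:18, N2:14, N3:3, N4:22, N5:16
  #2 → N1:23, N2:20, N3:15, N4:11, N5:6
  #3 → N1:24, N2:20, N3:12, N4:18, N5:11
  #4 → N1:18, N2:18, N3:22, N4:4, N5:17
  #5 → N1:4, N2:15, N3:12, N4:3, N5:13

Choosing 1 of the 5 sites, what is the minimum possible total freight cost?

47

Open {#5}.
  N1→#5 4, N2→#5 15, N3→#5 12, N4→#5 3, N5→#5 13  ⇒ total 47.
Compare {#1}: total 73.
Compare {#2}: total 75.
No size-1 selection does better; minimum is 47.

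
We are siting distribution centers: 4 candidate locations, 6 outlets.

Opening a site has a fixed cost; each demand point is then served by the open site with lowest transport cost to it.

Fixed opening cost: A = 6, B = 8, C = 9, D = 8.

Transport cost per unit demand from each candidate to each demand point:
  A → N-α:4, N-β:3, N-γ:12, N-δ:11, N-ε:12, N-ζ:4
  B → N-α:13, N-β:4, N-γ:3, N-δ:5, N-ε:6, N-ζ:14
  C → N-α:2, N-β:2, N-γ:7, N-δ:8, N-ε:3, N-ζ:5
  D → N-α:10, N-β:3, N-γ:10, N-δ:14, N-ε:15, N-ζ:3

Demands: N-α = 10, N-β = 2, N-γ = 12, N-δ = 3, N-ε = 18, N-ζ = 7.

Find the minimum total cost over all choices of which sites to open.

175

Open {B, C, D}: assign each demand point to its cheapest open site.
  N-α→C 10×2=20, N-β→C 2×2=4, N-γ→B 12×3=36, N-δ→B 3×5=15, N-ε→C 18×3=54, N-ζ→D 7×3=21
  transport cost 150, fixed 25 → total 175.
Compare {A, B, C}: transport cost 157 + fixed 23 = 180.
Compare {B, C}: transport cost 164 + fixed 17 = 181.
Compare {A, B, C, D}: transport cost 150 + fixed 31 = 181.
All other subsets cost ≥ 180. Minimum total cost: 175.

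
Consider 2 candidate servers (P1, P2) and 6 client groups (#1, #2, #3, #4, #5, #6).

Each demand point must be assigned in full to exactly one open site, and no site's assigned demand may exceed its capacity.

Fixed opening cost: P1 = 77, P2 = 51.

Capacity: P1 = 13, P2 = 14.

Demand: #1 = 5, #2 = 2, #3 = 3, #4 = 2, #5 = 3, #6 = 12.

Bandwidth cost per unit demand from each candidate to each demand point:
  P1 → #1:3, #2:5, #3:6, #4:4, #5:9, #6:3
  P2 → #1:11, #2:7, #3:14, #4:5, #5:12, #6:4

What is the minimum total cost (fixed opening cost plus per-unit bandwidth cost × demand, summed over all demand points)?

256

Open {P1, P2}; cheapest assignment that respects the capacities:
  P1 (cap 13, load 13): #1, #2, #3, #5 — cost 5×3 + 2×5 + 3×6 + 3×9 = 70
  P2 (cap 14, load 14): #4, #6 — cost 2×5 + 12×4 = 58
  Shipping 128, fixed 128 → total 256.
  Any other capacity-feasible assignment to {P1, P2} ships for at least 128.
Total demand is 27 and no other set of sites has combined capacity ≥ 27, so {P1, P2} is the only feasible choice of open sites. Minimum: 256.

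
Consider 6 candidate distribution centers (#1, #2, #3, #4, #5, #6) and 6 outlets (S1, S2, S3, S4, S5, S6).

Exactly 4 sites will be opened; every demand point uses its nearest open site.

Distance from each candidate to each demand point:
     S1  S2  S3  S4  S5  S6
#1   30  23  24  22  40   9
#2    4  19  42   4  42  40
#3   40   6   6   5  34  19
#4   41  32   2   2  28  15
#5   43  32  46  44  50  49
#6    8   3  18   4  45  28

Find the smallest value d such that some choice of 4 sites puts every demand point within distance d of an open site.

Open {#1, #2, #3, #4}.
  Farthest demand point is S5 at distance 28 (to #4); all others are ≤ 28.
With {#1, #2, #4, #5} the worst case is 28.
With {#1, #2, #4, #6} the worst case is 28.
No size-4 selection achieves below 28.

28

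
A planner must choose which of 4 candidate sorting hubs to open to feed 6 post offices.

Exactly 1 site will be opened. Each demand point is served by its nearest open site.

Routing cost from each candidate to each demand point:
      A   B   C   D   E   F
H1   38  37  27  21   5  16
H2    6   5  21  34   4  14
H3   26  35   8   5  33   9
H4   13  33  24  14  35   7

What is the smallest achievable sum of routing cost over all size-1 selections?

Open {H2}.
  A→H2 6, B→H2 5, C→H2 21, D→H2 34, E→H2 4, F→H2 14  ⇒ total 84.
Compare {H3}: total 116.
Compare {H4}: total 126.
No size-1 selection does better; minimum is 84.

84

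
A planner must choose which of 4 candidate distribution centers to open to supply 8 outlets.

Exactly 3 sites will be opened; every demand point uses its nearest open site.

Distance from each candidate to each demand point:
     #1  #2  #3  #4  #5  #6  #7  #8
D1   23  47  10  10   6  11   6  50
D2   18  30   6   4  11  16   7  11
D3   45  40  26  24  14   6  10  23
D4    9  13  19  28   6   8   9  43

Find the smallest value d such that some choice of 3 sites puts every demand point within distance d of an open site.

Open {D1, D2, D4}.
  Farthest demand point is #2 at distance 13 (to D4); all others are ≤ 13.
With {D2, D3, D4} the worst case is 13.
With {D1, D3, D4} the worst case is 23.
No size-3 selection achieves below 13.

13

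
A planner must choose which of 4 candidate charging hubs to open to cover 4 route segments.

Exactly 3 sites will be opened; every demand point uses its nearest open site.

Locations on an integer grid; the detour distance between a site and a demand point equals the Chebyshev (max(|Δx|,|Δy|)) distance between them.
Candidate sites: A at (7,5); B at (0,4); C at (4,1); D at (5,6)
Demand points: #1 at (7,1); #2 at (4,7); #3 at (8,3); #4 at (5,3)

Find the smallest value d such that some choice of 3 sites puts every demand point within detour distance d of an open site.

3

Open {A, B, C}.
  Farthest demand point is #1 at detour distance 3 (to C); all others are ≤ 3.
With {A, C, D} the worst case is 3.
With {B, C, D} the worst case is 3.
No size-3 selection achieves below 3.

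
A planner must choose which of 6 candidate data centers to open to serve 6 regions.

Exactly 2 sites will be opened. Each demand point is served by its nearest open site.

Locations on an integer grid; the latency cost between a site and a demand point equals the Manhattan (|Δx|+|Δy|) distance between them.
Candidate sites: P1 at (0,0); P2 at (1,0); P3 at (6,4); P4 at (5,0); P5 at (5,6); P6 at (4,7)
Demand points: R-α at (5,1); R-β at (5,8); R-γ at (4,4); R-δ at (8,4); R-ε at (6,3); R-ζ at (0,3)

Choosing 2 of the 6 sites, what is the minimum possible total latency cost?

Open {P1, P3}.
  R-α→P3 4, R-β→P3 5, R-γ→P3 2, R-δ→P3 2, R-ε→P3 1, R-ζ→P1 3  ⇒ total 17.
Compare {P2, P3}: total 18.
Compare {P3, P4}: total 18.
No size-2 selection does better; minimum is 17.

17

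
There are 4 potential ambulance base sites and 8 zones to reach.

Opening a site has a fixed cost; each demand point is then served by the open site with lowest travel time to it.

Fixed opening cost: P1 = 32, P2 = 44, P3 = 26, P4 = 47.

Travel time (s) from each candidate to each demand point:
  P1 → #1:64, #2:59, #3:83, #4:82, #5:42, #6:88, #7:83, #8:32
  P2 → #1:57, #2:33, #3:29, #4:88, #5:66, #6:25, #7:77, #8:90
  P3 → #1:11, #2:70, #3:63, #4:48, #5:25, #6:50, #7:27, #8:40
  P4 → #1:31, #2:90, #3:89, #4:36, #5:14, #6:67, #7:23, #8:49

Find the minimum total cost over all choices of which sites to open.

Open {P2, P3}: assign each demand point to its cheapest open site.
  #1→P3 11, #2→P2 33, #3→P2 29, #4→P3 48, #5→P3 25, #6→P2 25, #7→P3 27, #8→P3 40
  travel time 238, fixed 70 → total 308.
Compare {P2, P3, P4}: travel time 211 + fixed 117 = 328.
Compare {P2, P4}: travel time 240 + fixed 91 = 331.
Compare {P1, P2, P3}: travel time 230 + fixed 102 = 332.
All other subsets cost ≥ 328. Minimum total cost: 308.

308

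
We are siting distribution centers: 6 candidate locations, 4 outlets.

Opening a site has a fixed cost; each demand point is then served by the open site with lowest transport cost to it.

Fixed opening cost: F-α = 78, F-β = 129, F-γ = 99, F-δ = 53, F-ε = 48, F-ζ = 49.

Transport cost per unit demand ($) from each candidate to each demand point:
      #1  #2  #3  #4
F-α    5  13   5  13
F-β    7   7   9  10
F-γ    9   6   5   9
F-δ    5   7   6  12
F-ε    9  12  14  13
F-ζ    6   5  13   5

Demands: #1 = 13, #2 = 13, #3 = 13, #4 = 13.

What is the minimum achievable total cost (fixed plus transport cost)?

375

Open {F-δ, F-ζ}: assign each demand point to its cheapest open site.
  #1→F-δ 13×5=65, #2→F-ζ 13×5=65, #3→F-δ 13×6=78, #4→F-ζ 13×5=65
  transport cost 273, fixed 102 → total 375.
Compare {F-α, F-ζ}: transport cost 260 + fixed 127 = 387.
Compare {F-γ, F-ζ}: transport cost 273 + fixed 148 = 421.
Compare {F-δ, F-ε, F-ζ}: transport cost 273 + fixed 150 = 423.
All other subsets cost ≥ 387. Minimum total cost: 375.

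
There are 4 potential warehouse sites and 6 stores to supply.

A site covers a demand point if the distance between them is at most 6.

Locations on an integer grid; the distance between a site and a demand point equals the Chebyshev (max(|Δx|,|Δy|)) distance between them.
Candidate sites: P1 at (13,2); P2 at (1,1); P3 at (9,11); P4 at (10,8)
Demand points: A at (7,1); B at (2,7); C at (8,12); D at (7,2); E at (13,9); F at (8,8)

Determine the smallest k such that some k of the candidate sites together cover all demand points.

Coverage sets (demand points within 6 of each site):
  P1: {A, D, F}
  P2: {A, B, D}
  P3: {C, E, F}
  P4: {C, D, E, F}
No single site covers all 6 demand points.
But {P2, P3} covers everything, so the minimum is 2.

2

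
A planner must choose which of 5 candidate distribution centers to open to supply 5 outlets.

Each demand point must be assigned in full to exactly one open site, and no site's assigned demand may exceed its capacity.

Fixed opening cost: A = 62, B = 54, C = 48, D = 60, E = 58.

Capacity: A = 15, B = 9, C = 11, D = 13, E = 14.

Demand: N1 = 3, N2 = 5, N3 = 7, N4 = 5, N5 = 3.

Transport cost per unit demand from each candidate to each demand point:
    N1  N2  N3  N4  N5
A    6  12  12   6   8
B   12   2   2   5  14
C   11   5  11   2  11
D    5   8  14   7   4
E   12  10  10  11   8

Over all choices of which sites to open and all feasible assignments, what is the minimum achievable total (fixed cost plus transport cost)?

238

Open {B, C, D}; cheapest assignment that respects the capacities:
  B (cap 9, load 7): N3 — cost 7×2 = 14
  C (cap 11, load 10): N2, N4 — cost 5×5 + 5×2 = 35
  D (cap 13, load 6): N1, N5 — cost 3×5 + 3×4 = 27
  Shipping 76, fixed 162 → total 238.
  Any other capacity-feasible assignment to {B, C, D} ships for at least 76.
Compare {A, B, C}: its best feasible assignment gives total 255.
Compare {C, D}: its best feasible assignment gives total 268.
Every other set of open sites that can feasibly serve all demand totals ≥ 255 even under its best assignment. Minimum: 238.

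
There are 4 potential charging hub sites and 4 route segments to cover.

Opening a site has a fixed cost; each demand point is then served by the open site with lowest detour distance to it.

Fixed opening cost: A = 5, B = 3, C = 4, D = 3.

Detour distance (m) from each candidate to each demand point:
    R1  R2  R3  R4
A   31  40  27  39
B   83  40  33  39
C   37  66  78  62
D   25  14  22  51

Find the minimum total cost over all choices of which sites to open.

106

Open {B, D}: assign each demand point to its cheapest open site.
  R1→D 25, R2→D 14, R3→D 22, R4→B 39
  detour distance 100, fixed 6 → total 106.
Compare {A, D}: detour distance 100 + fixed 8 = 108.
Compare {B, C, D}: detour distance 100 + fixed 10 = 110.
Compare {A, B, D}: detour distance 100 + fixed 11 = 111.
All other subsets cost ≥ 108. Minimum total cost: 106.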